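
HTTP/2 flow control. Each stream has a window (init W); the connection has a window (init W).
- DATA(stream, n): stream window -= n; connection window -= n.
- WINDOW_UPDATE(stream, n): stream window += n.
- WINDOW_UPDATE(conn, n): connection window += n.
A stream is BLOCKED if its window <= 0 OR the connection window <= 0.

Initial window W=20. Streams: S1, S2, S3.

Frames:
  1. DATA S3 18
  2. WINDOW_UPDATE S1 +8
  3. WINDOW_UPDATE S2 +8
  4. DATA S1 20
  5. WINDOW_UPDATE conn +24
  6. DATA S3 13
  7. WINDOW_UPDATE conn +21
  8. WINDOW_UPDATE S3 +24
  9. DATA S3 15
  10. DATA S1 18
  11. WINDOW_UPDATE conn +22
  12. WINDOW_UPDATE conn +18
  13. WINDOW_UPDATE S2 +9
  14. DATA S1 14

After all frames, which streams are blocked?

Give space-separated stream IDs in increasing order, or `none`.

Op 1: conn=2 S1=20 S2=20 S3=2 blocked=[]
Op 2: conn=2 S1=28 S2=20 S3=2 blocked=[]
Op 3: conn=2 S1=28 S2=28 S3=2 blocked=[]
Op 4: conn=-18 S1=8 S2=28 S3=2 blocked=[1, 2, 3]
Op 5: conn=6 S1=8 S2=28 S3=2 blocked=[]
Op 6: conn=-7 S1=8 S2=28 S3=-11 blocked=[1, 2, 3]
Op 7: conn=14 S1=8 S2=28 S3=-11 blocked=[3]
Op 8: conn=14 S1=8 S2=28 S3=13 blocked=[]
Op 9: conn=-1 S1=8 S2=28 S3=-2 blocked=[1, 2, 3]
Op 10: conn=-19 S1=-10 S2=28 S3=-2 blocked=[1, 2, 3]
Op 11: conn=3 S1=-10 S2=28 S3=-2 blocked=[1, 3]
Op 12: conn=21 S1=-10 S2=28 S3=-2 blocked=[1, 3]
Op 13: conn=21 S1=-10 S2=37 S3=-2 blocked=[1, 3]
Op 14: conn=7 S1=-24 S2=37 S3=-2 blocked=[1, 3]

Answer: S1 S3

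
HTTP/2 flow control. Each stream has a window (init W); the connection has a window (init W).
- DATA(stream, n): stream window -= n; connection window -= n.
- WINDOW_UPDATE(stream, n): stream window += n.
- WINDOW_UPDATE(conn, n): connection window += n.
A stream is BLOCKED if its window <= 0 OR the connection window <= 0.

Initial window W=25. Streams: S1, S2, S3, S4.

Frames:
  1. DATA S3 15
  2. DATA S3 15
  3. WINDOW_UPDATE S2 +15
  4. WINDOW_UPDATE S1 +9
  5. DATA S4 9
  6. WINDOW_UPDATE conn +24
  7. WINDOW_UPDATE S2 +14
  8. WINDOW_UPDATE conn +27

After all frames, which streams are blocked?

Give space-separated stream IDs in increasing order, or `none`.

Answer: S3

Derivation:
Op 1: conn=10 S1=25 S2=25 S3=10 S4=25 blocked=[]
Op 2: conn=-5 S1=25 S2=25 S3=-5 S4=25 blocked=[1, 2, 3, 4]
Op 3: conn=-5 S1=25 S2=40 S3=-5 S4=25 blocked=[1, 2, 3, 4]
Op 4: conn=-5 S1=34 S2=40 S3=-5 S4=25 blocked=[1, 2, 3, 4]
Op 5: conn=-14 S1=34 S2=40 S3=-5 S4=16 blocked=[1, 2, 3, 4]
Op 6: conn=10 S1=34 S2=40 S3=-5 S4=16 blocked=[3]
Op 7: conn=10 S1=34 S2=54 S3=-5 S4=16 blocked=[3]
Op 8: conn=37 S1=34 S2=54 S3=-5 S4=16 blocked=[3]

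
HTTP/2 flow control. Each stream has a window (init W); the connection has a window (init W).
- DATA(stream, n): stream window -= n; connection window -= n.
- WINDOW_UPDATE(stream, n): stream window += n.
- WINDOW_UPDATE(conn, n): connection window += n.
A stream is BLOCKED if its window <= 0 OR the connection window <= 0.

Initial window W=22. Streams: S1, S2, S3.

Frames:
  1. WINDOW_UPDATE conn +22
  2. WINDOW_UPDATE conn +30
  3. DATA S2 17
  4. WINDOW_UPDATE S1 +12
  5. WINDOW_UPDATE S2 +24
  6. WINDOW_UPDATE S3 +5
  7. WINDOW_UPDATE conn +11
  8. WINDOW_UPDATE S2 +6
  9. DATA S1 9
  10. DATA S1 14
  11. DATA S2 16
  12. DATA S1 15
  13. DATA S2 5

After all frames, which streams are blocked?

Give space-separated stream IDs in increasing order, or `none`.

Answer: S1

Derivation:
Op 1: conn=44 S1=22 S2=22 S3=22 blocked=[]
Op 2: conn=74 S1=22 S2=22 S3=22 blocked=[]
Op 3: conn=57 S1=22 S2=5 S3=22 blocked=[]
Op 4: conn=57 S1=34 S2=5 S3=22 blocked=[]
Op 5: conn=57 S1=34 S2=29 S3=22 blocked=[]
Op 6: conn=57 S1=34 S2=29 S3=27 blocked=[]
Op 7: conn=68 S1=34 S2=29 S3=27 blocked=[]
Op 8: conn=68 S1=34 S2=35 S3=27 blocked=[]
Op 9: conn=59 S1=25 S2=35 S3=27 blocked=[]
Op 10: conn=45 S1=11 S2=35 S3=27 blocked=[]
Op 11: conn=29 S1=11 S2=19 S3=27 blocked=[]
Op 12: conn=14 S1=-4 S2=19 S3=27 blocked=[1]
Op 13: conn=9 S1=-4 S2=14 S3=27 blocked=[1]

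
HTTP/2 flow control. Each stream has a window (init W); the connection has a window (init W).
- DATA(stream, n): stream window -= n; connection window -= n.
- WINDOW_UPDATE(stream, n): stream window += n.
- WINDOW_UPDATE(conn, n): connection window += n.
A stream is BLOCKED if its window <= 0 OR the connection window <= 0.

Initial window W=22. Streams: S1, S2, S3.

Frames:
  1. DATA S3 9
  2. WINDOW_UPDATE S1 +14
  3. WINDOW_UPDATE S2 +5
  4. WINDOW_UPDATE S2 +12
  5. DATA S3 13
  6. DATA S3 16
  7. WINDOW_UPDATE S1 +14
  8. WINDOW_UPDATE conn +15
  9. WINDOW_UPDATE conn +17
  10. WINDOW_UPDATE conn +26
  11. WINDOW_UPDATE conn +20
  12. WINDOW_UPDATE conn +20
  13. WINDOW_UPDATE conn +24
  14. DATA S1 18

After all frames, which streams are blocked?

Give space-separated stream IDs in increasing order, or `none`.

Op 1: conn=13 S1=22 S2=22 S3=13 blocked=[]
Op 2: conn=13 S1=36 S2=22 S3=13 blocked=[]
Op 3: conn=13 S1=36 S2=27 S3=13 blocked=[]
Op 4: conn=13 S1=36 S2=39 S3=13 blocked=[]
Op 5: conn=0 S1=36 S2=39 S3=0 blocked=[1, 2, 3]
Op 6: conn=-16 S1=36 S2=39 S3=-16 blocked=[1, 2, 3]
Op 7: conn=-16 S1=50 S2=39 S3=-16 blocked=[1, 2, 3]
Op 8: conn=-1 S1=50 S2=39 S3=-16 blocked=[1, 2, 3]
Op 9: conn=16 S1=50 S2=39 S3=-16 blocked=[3]
Op 10: conn=42 S1=50 S2=39 S3=-16 blocked=[3]
Op 11: conn=62 S1=50 S2=39 S3=-16 blocked=[3]
Op 12: conn=82 S1=50 S2=39 S3=-16 blocked=[3]
Op 13: conn=106 S1=50 S2=39 S3=-16 blocked=[3]
Op 14: conn=88 S1=32 S2=39 S3=-16 blocked=[3]

Answer: S3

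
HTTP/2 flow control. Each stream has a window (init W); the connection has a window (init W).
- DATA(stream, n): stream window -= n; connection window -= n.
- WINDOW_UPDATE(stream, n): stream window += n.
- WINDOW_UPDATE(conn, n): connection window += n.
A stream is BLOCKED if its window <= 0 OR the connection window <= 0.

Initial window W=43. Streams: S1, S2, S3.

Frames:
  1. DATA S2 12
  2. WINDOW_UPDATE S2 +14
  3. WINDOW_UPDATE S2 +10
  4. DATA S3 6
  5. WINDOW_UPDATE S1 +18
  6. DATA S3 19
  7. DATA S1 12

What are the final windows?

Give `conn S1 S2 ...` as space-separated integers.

Answer: -6 49 55 18

Derivation:
Op 1: conn=31 S1=43 S2=31 S3=43 blocked=[]
Op 2: conn=31 S1=43 S2=45 S3=43 blocked=[]
Op 3: conn=31 S1=43 S2=55 S3=43 blocked=[]
Op 4: conn=25 S1=43 S2=55 S3=37 blocked=[]
Op 5: conn=25 S1=61 S2=55 S3=37 blocked=[]
Op 6: conn=6 S1=61 S2=55 S3=18 blocked=[]
Op 7: conn=-6 S1=49 S2=55 S3=18 blocked=[1, 2, 3]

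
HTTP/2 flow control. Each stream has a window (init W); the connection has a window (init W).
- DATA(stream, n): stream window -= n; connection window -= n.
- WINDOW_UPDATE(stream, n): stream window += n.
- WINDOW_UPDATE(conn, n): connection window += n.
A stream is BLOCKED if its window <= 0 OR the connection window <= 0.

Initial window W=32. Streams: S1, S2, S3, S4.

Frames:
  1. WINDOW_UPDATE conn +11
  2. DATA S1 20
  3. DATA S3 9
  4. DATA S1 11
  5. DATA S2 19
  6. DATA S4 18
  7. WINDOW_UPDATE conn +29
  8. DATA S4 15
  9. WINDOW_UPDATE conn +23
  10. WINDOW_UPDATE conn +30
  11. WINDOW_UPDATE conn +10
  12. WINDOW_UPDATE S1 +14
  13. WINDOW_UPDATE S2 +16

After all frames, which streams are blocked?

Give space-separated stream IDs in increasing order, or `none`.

Answer: S4

Derivation:
Op 1: conn=43 S1=32 S2=32 S3=32 S4=32 blocked=[]
Op 2: conn=23 S1=12 S2=32 S3=32 S4=32 blocked=[]
Op 3: conn=14 S1=12 S2=32 S3=23 S4=32 blocked=[]
Op 4: conn=3 S1=1 S2=32 S3=23 S4=32 blocked=[]
Op 5: conn=-16 S1=1 S2=13 S3=23 S4=32 blocked=[1, 2, 3, 4]
Op 6: conn=-34 S1=1 S2=13 S3=23 S4=14 blocked=[1, 2, 3, 4]
Op 7: conn=-5 S1=1 S2=13 S3=23 S4=14 blocked=[1, 2, 3, 4]
Op 8: conn=-20 S1=1 S2=13 S3=23 S4=-1 blocked=[1, 2, 3, 4]
Op 9: conn=3 S1=1 S2=13 S3=23 S4=-1 blocked=[4]
Op 10: conn=33 S1=1 S2=13 S3=23 S4=-1 blocked=[4]
Op 11: conn=43 S1=1 S2=13 S3=23 S4=-1 blocked=[4]
Op 12: conn=43 S1=15 S2=13 S3=23 S4=-1 blocked=[4]
Op 13: conn=43 S1=15 S2=29 S3=23 S4=-1 blocked=[4]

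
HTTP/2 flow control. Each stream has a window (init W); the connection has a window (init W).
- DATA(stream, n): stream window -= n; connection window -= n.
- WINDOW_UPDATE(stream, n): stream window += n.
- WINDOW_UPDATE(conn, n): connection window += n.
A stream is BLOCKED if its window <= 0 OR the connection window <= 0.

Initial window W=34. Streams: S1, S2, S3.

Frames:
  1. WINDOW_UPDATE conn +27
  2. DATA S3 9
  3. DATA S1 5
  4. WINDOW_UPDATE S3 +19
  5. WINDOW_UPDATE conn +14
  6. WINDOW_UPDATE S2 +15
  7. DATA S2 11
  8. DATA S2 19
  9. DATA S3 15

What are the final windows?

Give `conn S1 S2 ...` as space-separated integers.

Op 1: conn=61 S1=34 S2=34 S3=34 blocked=[]
Op 2: conn=52 S1=34 S2=34 S3=25 blocked=[]
Op 3: conn=47 S1=29 S2=34 S3=25 blocked=[]
Op 4: conn=47 S1=29 S2=34 S3=44 blocked=[]
Op 5: conn=61 S1=29 S2=34 S3=44 blocked=[]
Op 6: conn=61 S1=29 S2=49 S3=44 blocked=[]
Op 7: conn=50 S1=29 S2=38 S3=44 blocked=[]
Op 8: conn=31 S1=29 S2=19 S3=44 blocked=[]
Op 9: conn=16 S1=29 S2=19 S3=29 blocked=[]

Answer: 16 29 19 29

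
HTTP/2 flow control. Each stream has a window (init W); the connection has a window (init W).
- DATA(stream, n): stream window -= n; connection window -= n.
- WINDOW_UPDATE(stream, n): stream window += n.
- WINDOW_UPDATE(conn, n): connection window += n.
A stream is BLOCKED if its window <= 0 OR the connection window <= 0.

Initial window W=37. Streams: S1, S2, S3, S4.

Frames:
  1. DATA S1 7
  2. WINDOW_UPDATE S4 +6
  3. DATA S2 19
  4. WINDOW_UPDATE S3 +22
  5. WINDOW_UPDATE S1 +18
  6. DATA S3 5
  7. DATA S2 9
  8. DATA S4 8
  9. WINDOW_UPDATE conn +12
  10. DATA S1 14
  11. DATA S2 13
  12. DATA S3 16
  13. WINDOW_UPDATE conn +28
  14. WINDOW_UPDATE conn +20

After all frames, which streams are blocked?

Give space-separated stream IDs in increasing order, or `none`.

Answer: S2

Derivation:
Op 1: conn=30 S1=30 S2=37 S3=37 S4=37 blocked=[]
Op 2: conn=30 S1=30 S2=37 S3=37 S4=43 blocked=[]
Op 3: conn=11 S1=30 S2=18 S3=37 S4=43 blocked=[]
Op 4: conn=11 S1=30 S2=18 S3=59 S4=43 blocked=[]
Op 5: conn=11 S1=48 S2=18 S3=59 S4=43 blocked=[]
Op 6: conn=6 S1=48 S2=18 S3=54 S4=43 blocked=[]
Op 7: conn=-3 S1=48 S2=9 S3=54 S4=43 blocked=[1, 2, 3, 4]
Op 8: conn=-11 S1=48 S2=9 S3=54 S4=35 blocked=[1, 2, 3, 4]
Op 9: conn=1 S1=48 S2=9 S3=54 S4=35 blocked=[]
Op 10: conn=-13 S1=34 S2=9 S3=54 S4=35 blocked=[1, 2, 3, 4]
Op 11: conn=-26 S1=34 S2=-4 S3=54 S4=35 blocked=[1, 2, 3, 4]
Op 12: conn=-42 S1=34 S2=-4 S3=38 S4=35 blocked=[1, 2, 3, 4]
Op 13: conn=-14 S1=34 S2=-4 S3=38 S4=35 blocked=[1, 2, 3, 4]
Op 14: conn=6 S1=34 S2=-4 S3=38 S4=35 blocked=[2]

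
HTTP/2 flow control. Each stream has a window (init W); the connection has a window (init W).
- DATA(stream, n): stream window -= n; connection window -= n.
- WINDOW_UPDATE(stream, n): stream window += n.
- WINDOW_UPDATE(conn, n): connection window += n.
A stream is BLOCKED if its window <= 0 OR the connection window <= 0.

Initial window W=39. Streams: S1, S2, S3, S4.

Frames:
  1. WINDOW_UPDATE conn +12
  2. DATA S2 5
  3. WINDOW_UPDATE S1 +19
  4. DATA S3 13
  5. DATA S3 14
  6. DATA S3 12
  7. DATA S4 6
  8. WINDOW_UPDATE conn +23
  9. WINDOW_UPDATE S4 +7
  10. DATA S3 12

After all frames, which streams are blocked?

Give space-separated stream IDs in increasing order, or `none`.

Answer: S3

Derivation:
Op 1: conn=51 S1=39 S2=39 S3=39 S4=39 blocked=[]
Op 2: conn=46 S1=39 S2=34 S3=39 S4=39 blocked=[]
Op 3: conn=46 S1=58 S2=34 S3=39 S4=39 blocked=[]
Op 4: conn=33 S1=58 S2=34 S3=26 S4=39 blocked=[]
Op 5: conn=19 S1=58 S2=34 S3=12 S4=39 blocked=[]
Op 6: conn=7 S1=58 S2=34 S3=0 S4=39 blocked=[3]
Op 7: conn=1 S1=58 S2=34 S3=0 S4=33 blocked=[3]
Op 8: conn=24 S1=58 S2=34 S3=0 S4=33 blocked=[3]
Op 9: conn=24 S1=58 S2=34 S3=0 S4=40 blocked=[3]
Op 10: conn=12 S1=58 S2=34 S3=-12 S4=40 blocked=[3]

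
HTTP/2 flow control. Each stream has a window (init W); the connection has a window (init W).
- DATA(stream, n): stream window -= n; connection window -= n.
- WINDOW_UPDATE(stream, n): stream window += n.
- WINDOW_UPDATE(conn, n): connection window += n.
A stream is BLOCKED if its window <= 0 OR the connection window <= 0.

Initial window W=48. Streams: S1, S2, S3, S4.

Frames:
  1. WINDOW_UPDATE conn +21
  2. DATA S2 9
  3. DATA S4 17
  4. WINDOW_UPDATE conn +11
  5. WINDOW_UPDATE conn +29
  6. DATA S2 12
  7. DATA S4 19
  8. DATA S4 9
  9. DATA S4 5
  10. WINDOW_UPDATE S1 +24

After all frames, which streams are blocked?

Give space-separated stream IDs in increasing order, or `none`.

Answer: S4

Derivation:
Op 1: conn=69 S1=48 S2=48 S3=48 S4=48 blocked=[]
Op 2: conn=60 S1=48 S2=39 S3=48 S4=48 blocked=[]
Op 3: conn=43 S1=48 S2=39 S3=48 S4=31 blocked=[]
Op 4: conn=54 S1=48 S2=39 S3=48 S4=31 blocked=[]
Op 5: conn=83 S1=48 S2=39 S3=48 S4=31 blocked=[]
Op 6: conn=71 S1=48 S2=27 S3=48 S4=31 blocked=[]
Op 7: conn=52 S1=48 S2=27 S3=48 S4=12 blocked=[]
Op 8: conn=43 S1=48 S2=27 S3=48 S4=3 blocked=[]
Op 9: conn=38 S1=48 S2=27 S3=48 S4=-2 blocked=[4]
Op 10: conn=38 S1=72 S2=27 S3=48 S4=-2 blocked=[4]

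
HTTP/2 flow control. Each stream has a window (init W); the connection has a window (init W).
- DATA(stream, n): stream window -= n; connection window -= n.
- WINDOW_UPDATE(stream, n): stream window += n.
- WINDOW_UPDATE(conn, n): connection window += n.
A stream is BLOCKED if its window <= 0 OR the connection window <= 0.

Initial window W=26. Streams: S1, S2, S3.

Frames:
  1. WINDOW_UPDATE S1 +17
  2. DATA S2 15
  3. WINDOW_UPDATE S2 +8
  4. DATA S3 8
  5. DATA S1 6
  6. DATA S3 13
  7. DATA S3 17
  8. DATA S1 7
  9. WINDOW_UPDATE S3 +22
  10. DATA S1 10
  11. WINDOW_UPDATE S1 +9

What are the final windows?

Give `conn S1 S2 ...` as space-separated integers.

Op 1: conn=26 S1=43 S2=26 S3=26 blocked=[]
Op 2: conn=11 S1=43 S2=11 S3=26 blocked=[]
Op 3: conn=11 S1=43 S2=19 S3=26 blocked=[]
Op 4: conn=3 S1=43 S2=19 S3=18 blocked=[]
Op 5: conn=-3 S1=37 S2=19 S3=18 blocked=[1, 2, 3]
Op 6: conn=-16 S1=37 S2=19 S3=5 blocked=[1, 2, 3]
Op 7: conn=-33 S1=37 S2=19 S3=-12 blocked=[1, 2, 3]
Op 8: conn=-40 S1=30 S2=19 S3=-12 blocked=[1, 2, 3]
Op 9: conn=-40 S1=30 S2=19 S3=10 blocked=[1, 2, 3]
Op 10: conn=-50 S1=20 S2=19 S3=10 blocked=[1, 2, 3]
Op 11: conn=-50 S1=29 S2=19 S3=10 blocked=[1, 2, 3]

Answer: -50 29 19 10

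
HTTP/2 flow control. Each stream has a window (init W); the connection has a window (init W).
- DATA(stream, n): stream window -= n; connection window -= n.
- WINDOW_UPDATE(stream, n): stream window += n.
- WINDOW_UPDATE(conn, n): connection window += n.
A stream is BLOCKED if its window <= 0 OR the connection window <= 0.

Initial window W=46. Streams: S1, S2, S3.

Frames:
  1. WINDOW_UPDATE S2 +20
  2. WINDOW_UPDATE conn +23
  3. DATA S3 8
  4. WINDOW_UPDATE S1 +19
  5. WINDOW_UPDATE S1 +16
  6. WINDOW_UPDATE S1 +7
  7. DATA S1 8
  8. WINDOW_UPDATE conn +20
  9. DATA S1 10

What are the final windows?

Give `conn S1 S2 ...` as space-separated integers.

Answer: 63 70 66 38

Derivation:
Op 1: conn=46 S1=46 S2=66 S3=46 blocked=[]
Op 2: conn=69 S1=46 S2=66 S3=46 blocked=[]
Op 3: conn=61 S1=46 S2=66 S3=38 blocked=[]
Op 4: conn=61 S1=65 S2=66 S3=38 blocked=[]
Op 5: conn=61 S1=81 S2=66 S3=38 blocked=[]
Op 6: conn=61 S1=88 S2=66 S3=38 blocked=[]
Op 7: conn=53 S1=80 S2=66 S3=38 blocked=[]
Op 8: conn=73 S1=80 S2=66 S3=38 blocked=[]
Op 9: conn=63 S1=70 S2=66 S3=38 blocked=[]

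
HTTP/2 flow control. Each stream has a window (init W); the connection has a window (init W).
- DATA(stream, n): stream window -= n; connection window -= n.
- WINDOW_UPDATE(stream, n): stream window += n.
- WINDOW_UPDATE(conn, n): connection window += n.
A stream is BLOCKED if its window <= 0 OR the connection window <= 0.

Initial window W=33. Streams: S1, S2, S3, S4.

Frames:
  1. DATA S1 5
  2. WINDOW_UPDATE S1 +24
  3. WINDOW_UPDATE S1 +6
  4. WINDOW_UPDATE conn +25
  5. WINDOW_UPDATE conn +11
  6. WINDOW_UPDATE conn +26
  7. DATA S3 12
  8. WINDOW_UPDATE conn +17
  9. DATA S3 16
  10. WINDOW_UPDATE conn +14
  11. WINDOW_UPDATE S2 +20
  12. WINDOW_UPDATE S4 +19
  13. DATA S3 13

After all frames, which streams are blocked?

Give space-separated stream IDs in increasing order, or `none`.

Answer: S3

Derivation:
Op 1: conn=28 S1=28 S2=33 S3=33 S4=33 blocked=[]
Op 2: conn=28 S1=52 S2=33 S3=33 S4=33 blocked=[]
Op 3: conn=28 S1=58 S2=33 S3=33 S4=33 blocked=[]
Op 4: conn=53 S1=58 S2=33 S3=33 S4=33 blocked=[]
Op 5: conn=64 S1=58 S2=33 S3=33 S4=33 blocked=[]
Op 6: conn=90 S1=58 S2=33 S3=33 S4=33 blocked=[]
Op 7: conn=78 S1=58 S2=33 S3=21 S4=33 blocked=[]
Op 8: conn=95 S1=58 S2=33 S3=21 S4=33 blocked=[]
Op 9: conn=79 S1=58 S2=33 S3=5 S4=33 blocked=[]
Op 10: conn=93 S1=58 S2=33 S3=5 S4=33 blocked=[]
Op 11: conn=93 S1=58 S2=53 S3=5 S4=33 blocked=[]
Op 12: conn=93 S1=58 S2=53 S3=5 S4=52 blocked=[]
Op 13: conn=80 S1=58 S2=53 S3=-8 S4=52 blocked=[3]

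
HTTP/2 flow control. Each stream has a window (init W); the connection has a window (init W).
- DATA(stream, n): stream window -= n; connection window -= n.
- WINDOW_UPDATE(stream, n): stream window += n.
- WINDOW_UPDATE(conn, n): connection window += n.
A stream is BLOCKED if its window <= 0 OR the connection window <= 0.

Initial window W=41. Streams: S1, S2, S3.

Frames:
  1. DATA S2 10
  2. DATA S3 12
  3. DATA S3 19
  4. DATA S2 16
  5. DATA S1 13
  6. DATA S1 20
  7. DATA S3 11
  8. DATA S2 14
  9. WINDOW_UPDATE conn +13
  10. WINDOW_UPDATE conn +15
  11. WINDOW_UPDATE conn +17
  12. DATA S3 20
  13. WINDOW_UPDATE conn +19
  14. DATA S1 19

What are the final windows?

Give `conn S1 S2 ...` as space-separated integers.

Op 1: conn=31 S1=41 S2=31 S3=41 blocked=[]
Op 2: conn=19 S1=41 S2=31 S3=29 blocked=[]
Op 3: conn=0 S1=41 S2=31 S3=10 blocked=[1, 2, 3]
Op 4: conn=-16 S1=41 S2=15 S3=10 blocked=[1, 2, 3]
Op 5: conn=-29 S1=28 S2=15 S3=10 blocked=[1, 2, 3]
Op 6: conn=-49 S1=8 S2=15 S3=10 blocked=[1, 2, 3]
Op 7: conn=-60 S1=8 S2=15 S3=-1 blocked=[1, 2, 3]
Op 8: conn=-74 S1=8 S2=1 S3=-1 blocked=[1, 2, 3]
Op 9: conn=-61 S1=8 S2=1 S3=-1 blocked=[1, 2, 3]
Op 10: conn=-46 S1=8 S2=1 S3=-1 blocked=[1, 2, 3]
Op 11: conn=-29 S1=8 S2=1 S3=-1 blocked=[1, 2, 3]
Op 12: conn=-49 S1=8 S2=1 S3=-21 blocked=[1, 2, 3]
Op 13: conn=-30 S1=8 S2=1 S3=-21 blocked=[1, 2, 3]
Op 14: conn=-49 S1=-11 S2=1 S3=-21 blocked=[1, 2, 3]

Answer: -49 -11 1 -21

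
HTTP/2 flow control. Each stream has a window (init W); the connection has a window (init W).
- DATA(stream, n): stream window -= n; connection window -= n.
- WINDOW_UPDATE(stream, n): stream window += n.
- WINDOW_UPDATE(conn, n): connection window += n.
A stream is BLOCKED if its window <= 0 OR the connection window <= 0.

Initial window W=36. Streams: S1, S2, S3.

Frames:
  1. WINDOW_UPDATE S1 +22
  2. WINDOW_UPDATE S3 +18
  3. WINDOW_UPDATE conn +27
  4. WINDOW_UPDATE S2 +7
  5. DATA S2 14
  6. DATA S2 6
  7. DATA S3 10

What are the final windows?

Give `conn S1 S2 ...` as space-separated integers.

Op 1: conn=36 S1=58 S2=36 S3=36 blocked=[]
Op 2: conn=36 S1=58 S2=36 S3=54 blocked=[]
Op 3: conn=63 S1=58 S2=36 S3=54 blocked=[]
Op 4: conn=63 S1=58 S2=43 S3=54 blocked=[]
Op 5: conn=49 S1=58 S2=29 S3=54 blocked=[]
Op 6: conn=43 S1=58 S2=23 S3=54 blocked=[]
Op 7: conn=33 S1=58 S2=23 S3=44 blocked=[]

Answer: 33 58 23 44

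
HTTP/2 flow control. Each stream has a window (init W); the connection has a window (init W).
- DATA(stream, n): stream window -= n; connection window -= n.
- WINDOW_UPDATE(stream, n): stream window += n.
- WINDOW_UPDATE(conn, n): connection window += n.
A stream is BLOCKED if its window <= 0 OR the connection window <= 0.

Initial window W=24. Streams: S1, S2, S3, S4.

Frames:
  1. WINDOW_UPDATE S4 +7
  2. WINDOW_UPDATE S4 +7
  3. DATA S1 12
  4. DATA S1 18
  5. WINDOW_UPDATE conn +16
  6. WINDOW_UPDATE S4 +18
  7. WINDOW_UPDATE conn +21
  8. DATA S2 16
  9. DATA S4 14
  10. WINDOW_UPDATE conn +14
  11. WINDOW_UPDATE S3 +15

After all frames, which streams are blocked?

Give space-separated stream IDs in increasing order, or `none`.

Answer: S1

Derivation:
Op 1: conn=24 S1=24 S2=24 S3=24 S4=31 blocked=[]
Op 2: conn=24 S1=24 S2=24 S3=24 S4=38 blocked=[]
Op 3: conn=12 S1=12 S2=24 S3=24 S4=38 blocked=[]
Op 4: conn=-6 S1=-6 S2=24 S3=24 S4=38 blocked=[1, 2, 3, 4]
Op 5: conn=10 S1=-6 S2=24 S3=24 S4=38 blocked=[1]
Op 6: conn=10 S1=-6 S2=24 S3=24 S4=56 blocked=[1]
Op 7: conn=31 S1=-6 S2=24 S3=24 S4=56 blocked=[1]
Op 8: conn=15 S1=-6 S2=8 S3=24 S4=56 blocked=[1]
Op 9: conn=1 S1=-6 S2=8 S3=24 S4=42 blocked=[1]
Op 10: conn=15 S1=-6 S2=8 S3=24 S4=42 blocked=[1]
Op 11: conn=15 S1=-6 S2=8 S3=39 S4=42 blocked=[1]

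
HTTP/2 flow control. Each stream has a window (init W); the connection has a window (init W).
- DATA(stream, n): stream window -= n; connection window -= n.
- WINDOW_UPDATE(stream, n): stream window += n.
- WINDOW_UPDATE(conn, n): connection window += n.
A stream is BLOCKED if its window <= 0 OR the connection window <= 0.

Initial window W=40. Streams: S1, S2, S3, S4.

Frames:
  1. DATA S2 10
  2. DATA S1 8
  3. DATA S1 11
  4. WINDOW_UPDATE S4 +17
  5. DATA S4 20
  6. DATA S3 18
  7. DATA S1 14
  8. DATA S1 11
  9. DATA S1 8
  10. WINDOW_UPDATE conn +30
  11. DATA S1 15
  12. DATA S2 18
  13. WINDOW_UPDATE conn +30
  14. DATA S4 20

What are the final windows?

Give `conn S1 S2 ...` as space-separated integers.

Answer: -53 -27 12 22 17

Derivation:
Op 1: conn=30 S1=40 S2=30 S3=40 S4=40 blocked=[]
Op 2: conn=22 S1=32 S2=30 S3=40 S4=40 blocked=[]
Op 3: conn=11 S1=21 S2=30 S3=40 S4=40 blocked=[]
Op 4: conn=11 S1=21 S2=30 S3=40 S4=57 blocked=[]
Op 5: conn=-9 S1=21 S2=30 S3=40 S4=37 blocked=[1, 2, 3, 4]
Op 6: conn=-27 S1=21 S2=30 S3=22 S4=37 blocked=[1, 2, 3, 4]
Op 7: conn=-41 S1=7 S2=30 S3=22 S4=37 blocked=[1, 2, 3, 4]
Op 8: conn=-52 S1=-4 S2=30 S3=22 S4=37 blocked=[1, 2, 3, 4]
Op 9: conn=-60 S1=-12 S2=30 S3=22 S4=37 blocked=[1, 2, 3, 4]
Op 10: conn=-30 S1=-12 S2=30 S3=22 S4=37 blocked=[1, 2, 3, 4]
Op 11: conn=-45 S1=-27 S2=30 S3=22 S4=37 blocked=[1, 2, 3, 4]
Op 12: conn=-63 S1=-27 S2=12 S3=22 S4=37 blocked=[1, 2, 3, 4]
Op 13: conn=-33 S1=-27 S2=12 S3=22 S4=37 blocked=[1, 2, 3, 4]
Op 14: conn=-53 S1=-27 S2=12 S3=22 S4=17 blocked=[1, 2, 3, 4]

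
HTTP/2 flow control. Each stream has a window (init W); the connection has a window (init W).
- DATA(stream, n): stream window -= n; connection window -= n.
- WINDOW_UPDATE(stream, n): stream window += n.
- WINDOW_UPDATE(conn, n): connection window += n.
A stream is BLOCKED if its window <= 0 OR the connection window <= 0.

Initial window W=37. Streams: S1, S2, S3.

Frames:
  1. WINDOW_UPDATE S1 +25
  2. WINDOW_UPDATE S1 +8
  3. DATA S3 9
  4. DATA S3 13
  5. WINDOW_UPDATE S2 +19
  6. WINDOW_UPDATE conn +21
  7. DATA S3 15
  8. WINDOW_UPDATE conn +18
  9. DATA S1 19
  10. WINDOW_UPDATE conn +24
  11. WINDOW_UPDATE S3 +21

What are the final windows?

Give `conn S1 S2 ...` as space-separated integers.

Op 1: conn=37 S1=62 S2=37 S3=37 blocked=[]
Op 2: conn=37 S1=70 S2=37 S3=37 blocked=[]
Op 3: conn=28 S1=70 S2=37 S3=28 blocked=[]
Op 4: conn=15 S1=70 S2=37 S3=15 blocked=[]
Op 5: conn=15 S1=70 S2=56 S3=15 blocked=[]
Op 6: conn=36 S1=70 S2=56 S3=15 blocked=[]
Op 7: conn=21 S1=70 S2=56 S3=0 blocked=[3]
Op 8: conn=39 S1=70 S2=56 S3=0 blocked=[3]
Op 9: conn=20 S1=51 S2=56 S3=0 blocked=[3]
Op 10: conn=44 S1=51 S2=56 S3=0 blocked=[3]
Op 11: conn=44 S1=51 S2=56 S3=21 blocked=[]

Answer: 44 51 56 21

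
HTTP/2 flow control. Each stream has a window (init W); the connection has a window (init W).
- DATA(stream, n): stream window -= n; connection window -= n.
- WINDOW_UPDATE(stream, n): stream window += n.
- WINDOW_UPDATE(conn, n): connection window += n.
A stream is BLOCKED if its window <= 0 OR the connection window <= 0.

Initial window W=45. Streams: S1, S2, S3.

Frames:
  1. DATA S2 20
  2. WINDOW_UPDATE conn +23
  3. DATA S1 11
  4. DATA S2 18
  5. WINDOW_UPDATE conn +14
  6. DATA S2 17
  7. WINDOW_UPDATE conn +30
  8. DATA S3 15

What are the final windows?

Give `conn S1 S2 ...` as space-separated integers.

Answer: 31 34 -10 30

Derivation:
Op 1: conn=25 S1=45 S2=25 S3=45 blocked=[]
Op 2: conn=48 S1=45 S2=25 S3=45 blocked=[]
Op 3: conn=37 S1=34 S2=25 S3=45 blocked=[]
Op 4: conn=19 S1=34 S2=7 S3=45 blocked=[]
Op 5: conn=33 S1=34 S2=7 S3=45 blocked=[]
Op 6: conn=16 S1=34 S2=-10 S3=45 blocked=[2]
Op 7: conn=46 S1=34 S2=-10 S3=45 blocked=[2]
Op 8: conn=31 S1=34 S2=-10 S3=30 blocked=[2]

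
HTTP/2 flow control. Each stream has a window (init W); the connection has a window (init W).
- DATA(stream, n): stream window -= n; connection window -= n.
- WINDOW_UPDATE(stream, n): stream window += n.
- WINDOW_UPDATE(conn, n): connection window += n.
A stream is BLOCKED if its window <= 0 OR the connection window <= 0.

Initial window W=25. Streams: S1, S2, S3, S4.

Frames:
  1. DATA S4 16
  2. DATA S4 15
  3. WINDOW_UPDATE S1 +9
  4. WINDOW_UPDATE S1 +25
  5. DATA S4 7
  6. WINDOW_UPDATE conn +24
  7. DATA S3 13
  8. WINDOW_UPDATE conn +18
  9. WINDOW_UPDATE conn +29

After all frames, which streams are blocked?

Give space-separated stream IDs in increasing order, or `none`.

Answer: S4

Derivation:
Op 1: conn=9 S1=25 S2=25 S3=25 S4=9 blocked=[]
Op 2: conn=-6 S1=25 S2=25 S3=25 S4=-6 blocked=[1, 2, 3, 4]
Op 3: conn=-6 S1=34 S2=25 S3=25 S4=-6 blocked=[1, 2, 3, 4]
Op 4: conn=-6 S1=59 S2=25 S3=25 S4=-6 blocked=[1, 2, 3, 4]
Op 5: conn=-13 S1=59 S2=25 S3=25 S4=-13 blocked=[1, 2, 3, 4]
Op 6: conn=11 S1=59 S2=25 S3=25 S4=-13 blocked=[4]
Op 7: conn=-2 S1=59 S2=25 S3=12 S4=-13 blocked=[1, 2, 3, 4]
Op 8: conn=16 S1=59 S2=25 S3=12 S4=-13 blocked=[4]
Op 9: conn=45 S1=59 S2=25 S3=12 S4=-13 blocked=[4]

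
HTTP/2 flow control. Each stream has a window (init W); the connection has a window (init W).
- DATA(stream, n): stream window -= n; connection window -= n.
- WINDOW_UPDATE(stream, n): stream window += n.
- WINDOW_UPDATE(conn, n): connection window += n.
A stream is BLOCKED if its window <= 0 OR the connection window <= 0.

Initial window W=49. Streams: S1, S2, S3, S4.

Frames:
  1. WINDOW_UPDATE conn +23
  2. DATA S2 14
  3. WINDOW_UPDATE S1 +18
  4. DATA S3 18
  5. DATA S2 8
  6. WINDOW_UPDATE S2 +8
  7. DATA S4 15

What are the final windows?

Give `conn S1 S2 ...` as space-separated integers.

Answer: 17 67 35 31 34

Derivation:
Op 1: conn=72 S1=49 S2=49 S3=49 S4=49 blocked=[]
Op 2: conn=58 S1=49 S2=35 S3=49 S4=49 blocked=[]
Op 3: conn=58 S1=67 S2=35 S3=49 S4=49 blocked=[]
Op 4: conn=40 S1=67 S2=35 S3=31 S4=49 blocked=[]
Op 5: conn=32 S1=67 S2=27 S3=31 S4=49 blocked=[]
Op 6: conn=32 S1=67 S2=35 S3=31 S4=49 blocked=[]
Op 7: conn=17 S1=67 S2=35 S3=31 S4=34 blocked=[]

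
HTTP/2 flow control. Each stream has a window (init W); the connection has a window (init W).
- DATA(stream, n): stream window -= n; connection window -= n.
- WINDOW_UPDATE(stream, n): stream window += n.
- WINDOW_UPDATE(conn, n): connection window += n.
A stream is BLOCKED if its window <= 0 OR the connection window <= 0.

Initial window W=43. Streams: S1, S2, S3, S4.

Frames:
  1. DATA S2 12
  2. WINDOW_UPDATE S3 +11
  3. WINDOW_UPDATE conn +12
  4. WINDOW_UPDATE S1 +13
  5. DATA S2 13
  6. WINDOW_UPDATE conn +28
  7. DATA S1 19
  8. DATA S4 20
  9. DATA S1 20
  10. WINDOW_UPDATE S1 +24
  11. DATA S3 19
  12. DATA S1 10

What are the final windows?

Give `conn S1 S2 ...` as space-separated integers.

Answer: -30 31 18 35 23

Derivation:
Op 1: conn=31 S1=43 S2=31 S3=43 S4=43 blocked=[]
Op 2: conn=31 S1=43 S2=31 S3=54 S4=43 blocked=[]
Op 3: conn=43 S1=43 S2=31 S3=54 S4=43 blocked=[]
Op 4: conn=43 S1=56 S2=31 S3=54 S4=43 blocked=[]
Op 5: conn=30 S1=56 S2=18 S3=54 S4=43 blocked=[]
Op 6: conn=58 S1=56 S2=18 S3=54 S4=43 blocked=[]
Op 7: conn=39 S1=37 S2=18 S3=54 S4=43 blocked=[]
Op 8: conn=19 S1=37 S2=18 S3=54 S4=23 blocked=[]
Op 9: conn=-1 S1=17 S2=18 S3=54 S4=23 blocked=[1, 2, 3, 4]
Op 10: conn=-1 S1=41 S2=18 S3=54 S4=23 blocked=[1, 2, 3, 4]
Op 11: conn=-20 S1=41 S2=18 S3=35 S4=23 blocked=[1, 2, 3, 4]
Op 12: conn=-30 S1=31 S2=18 S3=35 S4=23 blocked=[1, 2, 3, 4]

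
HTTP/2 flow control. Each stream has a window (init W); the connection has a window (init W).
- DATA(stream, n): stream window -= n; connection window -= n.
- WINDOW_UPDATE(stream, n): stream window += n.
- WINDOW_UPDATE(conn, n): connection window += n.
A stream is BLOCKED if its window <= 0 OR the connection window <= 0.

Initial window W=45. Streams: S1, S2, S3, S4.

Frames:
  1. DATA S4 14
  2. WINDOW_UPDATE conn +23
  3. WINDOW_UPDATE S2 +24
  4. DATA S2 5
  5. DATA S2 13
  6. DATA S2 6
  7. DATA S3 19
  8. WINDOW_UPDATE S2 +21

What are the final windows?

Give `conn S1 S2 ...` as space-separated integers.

Answer: 11 45 66 26 31

Derivation:
Op 1: conn=31 S1=45 S2=45 S3=45 S4=31 blocked=[]
Op 2: conn=54 S1=45 S2=45 S3=45 S4=31 blocked=[]
Op 3: conn=54 S1=45 S2=69 S3=45 S4=31 blocked=[]
Op 4: conn=49 S1=45 S2=64 S3=45 S4=31 blocked=[]
Op 5: conn=36 S1=45 S2=51 S3=45 S4=31 blocked=[]
Op 6: conn=30 S1=45 S2=45 S3=45 S4=31 blocked=[]
Op 7: conn=11 S1=45 S2=45 S3=26 S4=31 blocked=[]
Op 8: conn=11 S1=45 S2=66 S3=26 S4=31 blocked=[]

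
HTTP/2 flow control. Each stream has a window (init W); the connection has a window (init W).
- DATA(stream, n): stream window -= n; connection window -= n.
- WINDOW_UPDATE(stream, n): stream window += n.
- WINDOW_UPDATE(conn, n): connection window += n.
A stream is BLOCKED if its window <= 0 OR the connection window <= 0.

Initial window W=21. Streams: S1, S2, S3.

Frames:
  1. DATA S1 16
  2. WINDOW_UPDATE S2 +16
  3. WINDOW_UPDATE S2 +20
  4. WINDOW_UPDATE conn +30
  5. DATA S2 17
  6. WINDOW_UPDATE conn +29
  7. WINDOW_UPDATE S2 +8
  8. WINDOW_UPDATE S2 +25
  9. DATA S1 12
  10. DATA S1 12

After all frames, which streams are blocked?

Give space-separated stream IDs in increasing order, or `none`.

Answer: S1

Derivation:
Op 1: conn=5 S1=5 S2=21 S3=21 blocked=[]
Op 2: conn=5 S1=5 S2=37 S3=21 blocked=[]
Op 3: conn=5 S1=5 S2=57 S3=21 blocked=[]
Op 4: conn=35 S1=5 S2=57 S3=21 blocked=[]
Op 5: conn=18 S1=5 S2=40 S3=21 blocked=[]
Op 6: conn=47 S1=5 S2=40 S3=21 blocked=[]
Op 7: conn=47 S1=5 S2=48 S3=21 blocked=[]
Op 8: conn=47 S1=5 S2=73 S3=21 blocked=[]
Op 9: conn=35 S1=-7 S2=73 S3=21 blocked=[1]
Op 10: conn=23 S1=-19 S2=73 S3=21 blocked=[1]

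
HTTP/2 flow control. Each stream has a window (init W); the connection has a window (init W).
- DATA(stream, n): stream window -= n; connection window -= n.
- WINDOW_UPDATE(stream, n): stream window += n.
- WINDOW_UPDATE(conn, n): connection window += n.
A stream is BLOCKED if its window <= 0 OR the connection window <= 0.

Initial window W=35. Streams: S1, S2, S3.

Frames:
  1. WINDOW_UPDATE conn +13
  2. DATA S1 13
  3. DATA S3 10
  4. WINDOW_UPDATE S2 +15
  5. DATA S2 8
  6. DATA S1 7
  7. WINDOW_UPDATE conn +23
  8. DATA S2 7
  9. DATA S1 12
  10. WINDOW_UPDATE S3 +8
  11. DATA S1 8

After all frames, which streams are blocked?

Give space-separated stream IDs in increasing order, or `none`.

Op 1: conn=48 S1=35 S2=35 S3=35 blocked=[]
Op 2: conn=35 S1=22 S2=35 S3=35 blocked=[]
Op 3: conn=25 S1=22 S2=35 S3=25 blocked=[]
Op 4: conn=25 S1=22 S2=50 S3=25 blocked=[]
Op 5: conn=17 S1=22 S2=42 S3=25 blocked=[]
Op 6: conn=10 S1=15 S2=42 S3=25 blocked=[]
Op 7: conn=33 S1=15 S2=42 S3=25 blocked=[]
Op 8: conn=26 S1=15 S2=35 S3=25 blocked=[]
Op 9: conn=14 S1=3 S2=35 S3=25 blocked=[]
Op 10: conn=14 S1=3 S2=35 S3=33 blocked=[]
Op 11: conn=6 S1=-5 S2=35 S3=33 blocked=[1]

Answer: S1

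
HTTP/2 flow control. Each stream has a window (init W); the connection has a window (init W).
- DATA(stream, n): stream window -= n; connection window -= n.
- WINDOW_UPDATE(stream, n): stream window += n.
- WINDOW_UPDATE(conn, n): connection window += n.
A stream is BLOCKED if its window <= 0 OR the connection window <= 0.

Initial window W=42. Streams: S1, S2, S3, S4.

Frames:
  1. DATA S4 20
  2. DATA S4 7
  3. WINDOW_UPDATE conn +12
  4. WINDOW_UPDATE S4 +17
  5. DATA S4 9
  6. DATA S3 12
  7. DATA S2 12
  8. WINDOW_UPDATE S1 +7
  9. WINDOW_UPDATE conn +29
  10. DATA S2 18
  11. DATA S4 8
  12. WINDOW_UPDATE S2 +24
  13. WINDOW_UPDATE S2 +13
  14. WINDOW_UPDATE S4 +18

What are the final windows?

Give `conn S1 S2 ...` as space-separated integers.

Answer: -3 49 49 30 33

Derivation:
Op 1: conn=22 S1=42 S2=42 S3=42 S4=22 blocked=[]
Op 2: conn=15 S1=42 S2=42 S3=42 S4=15 blocked=[]
Op 3: conn=27 S1=42 S2=42 S3=42 S4=15 blocked=[]
Op 4: conn=27 S1=42 S2=42 S3=42 S4=32 blocked=[]
Op 5: conn=18 S1=42 S2=42 S3=42 S4=23 blocked=[]
Op 6: conn=6 S1=42 S2=42 S3=30 S4=23 blocked=[]
Op 7: conn=-6 S1=42 S2=30 S3=30 S4=23 blocked=[1, 2, 3, 4]
Op 8: conn=-6 S1=49 S2=30 S3=30 S4=23 blocked=[1, 2, 3, 4]
Op 9: conn=23 S1=49 S2=30 S3=30 S4=23 blocked=[]
Op 10: conn=5 S1=49 S2=12 S3=30 S4=23 blocked=[]
Op 11: conn=-3 S1=49 S2=12 S3=30 S4=15 blocked=[1, 2, 3, 4]
Op 12: conn=-3 S1=49 S2=36 S3=30 S4=15 blocked=[1, 2, 3, 4]
Op 13: conn=-3 S1=49 S2=49 S3=30 S4=15 blocked=[1, 2, 3, 4]
Op 14: conn=-3 S1=49 S2=49 S3=30 S4=33 blocked=[1, 2, 3, 4]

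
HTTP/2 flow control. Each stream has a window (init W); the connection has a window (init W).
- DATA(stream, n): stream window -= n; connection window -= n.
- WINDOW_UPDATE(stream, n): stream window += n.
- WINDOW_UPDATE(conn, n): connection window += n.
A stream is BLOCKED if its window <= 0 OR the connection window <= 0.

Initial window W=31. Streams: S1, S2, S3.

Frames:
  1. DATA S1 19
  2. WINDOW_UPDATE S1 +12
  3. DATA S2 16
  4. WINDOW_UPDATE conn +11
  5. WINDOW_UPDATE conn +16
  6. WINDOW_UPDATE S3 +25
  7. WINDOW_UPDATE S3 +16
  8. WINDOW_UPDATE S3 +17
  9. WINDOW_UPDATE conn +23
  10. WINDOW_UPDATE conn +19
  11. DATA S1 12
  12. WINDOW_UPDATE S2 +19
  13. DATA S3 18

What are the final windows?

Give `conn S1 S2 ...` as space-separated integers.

Op 1: conn=12 S1=12 S2=31 S3=31 blocked=[]
Op 2: conn=12 S1=24 S2=31 S3=31 blocked=[]
Op 3: conn=-4 S1=24 S2=15 S3=31 blocked=[1, 2, 3]
Op 4: conn=7 S1=24 S2=15 S3=31 blocked=[]
Op 5: conn=23 S1=24 S2=15 S3=31 blocked=[]
Op 6: conn=23 S1=24 S2=15 S3=56 blocked=[]
Op 7: conn=23 S1=24 S2=15 S3=72 blocked=[]
Op 8: conn=23 S1=24 S2=15 S3=89 blocked=[]
Op 9: conn=46 S1=24 S2=15 S3=89 blocked=[]
Op 10: conn=65 S1=24 S2=15 S3=89 blocked=[]
Op 11: conn=53 S1=12 S2=15 S3=89 blocked=[]
Op 12: conn=53 S1=12 S2=34 S3=89 blocked=[]
Op 13: conn=35 S1=12 S2=34 S3=71 blocked=[]

Answer: 35 12 34 71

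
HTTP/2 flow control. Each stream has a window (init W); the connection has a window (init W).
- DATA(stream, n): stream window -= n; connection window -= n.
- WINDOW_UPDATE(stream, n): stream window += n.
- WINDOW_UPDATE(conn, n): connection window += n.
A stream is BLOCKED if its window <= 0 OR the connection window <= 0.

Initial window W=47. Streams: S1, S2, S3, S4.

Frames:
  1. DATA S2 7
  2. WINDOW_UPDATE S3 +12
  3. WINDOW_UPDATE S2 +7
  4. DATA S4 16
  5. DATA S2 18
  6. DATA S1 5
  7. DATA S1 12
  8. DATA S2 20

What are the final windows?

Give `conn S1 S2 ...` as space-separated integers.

Answer: -31 30 9 59 31

Derivation:
Op 1: conn=40 S1=47 S2=40 S3=47 S4=47 blocked=[]
Op 2: conn=40 S1=47 S2=40 S3=59 S4=47 blocked=[]
Op 3: conn=40 S1=47 S2=47 S3=59 S4=47 blocked=[]
Op 4: conn=24 S1=47 S2=47 S3=59 S4=31 blocked=[]
Op 5: conn=6 S1=47 S2=29 S3=59 S4=31 blocked=[]
Op 6: conn=1 S1=42 S2=29 S3=59 S4=31 blocked=[]
Op 7: conn=-11 S1=30 S2=29 S3=59 S4=31 blocked=[1, 2, 3, 4]
Op 8: conn=-31 S1=30 S2=9 S3=59 S4=31 blocked=[1, 2, 3, 4]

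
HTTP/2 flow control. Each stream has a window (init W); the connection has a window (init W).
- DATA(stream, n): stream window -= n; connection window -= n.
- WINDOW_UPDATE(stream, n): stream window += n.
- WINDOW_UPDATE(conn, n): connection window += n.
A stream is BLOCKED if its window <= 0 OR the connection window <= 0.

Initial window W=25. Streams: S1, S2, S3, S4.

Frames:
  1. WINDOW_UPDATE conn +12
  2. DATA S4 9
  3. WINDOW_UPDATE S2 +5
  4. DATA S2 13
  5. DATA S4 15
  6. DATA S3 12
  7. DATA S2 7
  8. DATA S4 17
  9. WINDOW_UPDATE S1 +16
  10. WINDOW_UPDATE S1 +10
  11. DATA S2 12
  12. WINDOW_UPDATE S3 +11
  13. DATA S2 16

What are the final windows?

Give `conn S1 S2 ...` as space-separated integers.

Op 1: conn=37 S1=25 S2=25 S3=25 S4=25 blocked=[]
Op 2: conn=28 S1=25 S2=25 S3=25 S4=16 blocked=[]
Op 3: conn=28 S1=25 S2=30 S3=25 S4=16 blocked=[]
Op 4: conn=15 S1=25 S2=17 S3=25 S4=16 blocked=[]
Op 5: conn=0 S1=25 S2=17 S3=25 S4=1 blocked=[1, 2, 3, 4]
Op 6: conn=-12 S1=25 S2=17 S3=13 S4=1 blocked=[1, 2, 3, 4]
Op 7: conn=-19 S1=25 S2=10 S3=13 S4=1 blocked=[1, 2, 3, 4]
Op 8: conn=-36 S1=25 S2=10 S3=13 S4=-16 blocked=[1, 2, 3, 4]
Op 9: conn=-36 S1=41 S2=10 S3=13 S4=-16 blocked=[1, 2, 3, 4]
Op 10: conn=-36 S1=51 S2=10 S3=13 S4=-16 blocked=[1, 2, 3, 4]
Op 11: conn=-48 S1=51 S2=-2 S3=13 S4=-16 blocked=[1, 2, 3, 4]
Op 12: conn=-48 S1=51 S2=-2 S3=24 S4=-16 blocked=[1, 2, 3, 4]
Op 13: conn=-64 S1=51 S2=-18 S3=24 S4=-16 blocked=[1, 2, 3, 4]

Answer: -64 51 -18 24 -16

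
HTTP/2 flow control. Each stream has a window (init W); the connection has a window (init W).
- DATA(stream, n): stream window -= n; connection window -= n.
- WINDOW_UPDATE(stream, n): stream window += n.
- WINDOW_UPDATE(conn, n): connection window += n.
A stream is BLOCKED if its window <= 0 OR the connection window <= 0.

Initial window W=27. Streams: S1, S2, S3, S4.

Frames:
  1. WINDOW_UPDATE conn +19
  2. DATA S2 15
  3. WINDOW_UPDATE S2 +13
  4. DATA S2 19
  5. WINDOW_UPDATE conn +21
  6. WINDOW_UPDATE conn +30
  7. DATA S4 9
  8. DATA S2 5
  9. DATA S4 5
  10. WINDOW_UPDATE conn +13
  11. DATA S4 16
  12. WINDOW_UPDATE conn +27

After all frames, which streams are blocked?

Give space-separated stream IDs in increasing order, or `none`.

Op 1: conn=46 S1=27 S2=27 S3=27 S4=27 blocked=[]
Op 2: conn=31 S1=27 S2=12 S3=27 S4=27 blocked=[]
Op 3: conn=31 S1=27 S2=25 S3=27 S4=27 blocked=[]
Op 4: conn=12 S1=27 S2=6 S3=27 S4=27 blocked=[]
Op 5: conn=33 S1=27 S2=6 S3=27 S4=27 blocked=[]
Op 6: conn=63 S1=27 S2=6 S3=27 S4=27 blocked=[]
Op 7: conn=54 S1=27 S2=6 S3=27 S4=18 blocked=[]
Op 8: conn=49 S1=27 S2=1 S3=27 S4=18 blocked=[]
Op 9: conn=44 S1=27 S2=1 S3=27 S4=13 blocked=[]
Op 10: conn=57 S1=27 S2=1 S3=27 S4=13 blocked=[]
Op 11: conn=41 S1=27 S2=1 S3=27 S4=-3 blocked=[4]
Op 12: conn=68 S1=27 S2=1 S3=27 S4=-3 blocked=[4]

Answer: S4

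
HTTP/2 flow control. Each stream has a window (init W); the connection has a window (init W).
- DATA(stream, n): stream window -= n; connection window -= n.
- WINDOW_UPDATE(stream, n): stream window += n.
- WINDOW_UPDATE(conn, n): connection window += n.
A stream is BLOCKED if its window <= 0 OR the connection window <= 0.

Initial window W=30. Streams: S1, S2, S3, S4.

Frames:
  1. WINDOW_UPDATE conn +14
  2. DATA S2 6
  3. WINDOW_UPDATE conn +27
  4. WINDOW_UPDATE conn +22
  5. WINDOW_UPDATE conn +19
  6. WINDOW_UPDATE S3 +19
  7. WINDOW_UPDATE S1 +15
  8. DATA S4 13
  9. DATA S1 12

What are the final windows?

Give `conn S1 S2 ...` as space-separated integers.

Op 1: conn=44 S1=30 S2=30 S3=30 S4=30 blocked=[]
Op 2: conn=38 S1=30 S2=24 S3=30 S4=30 blocked=[]
Op 3: conn=65 S1=30 S2=24 S3=30 S4=30 blocked=[]
Op 4: conn=87 S1=30 S2=24 S3=30 S4=30 blocked=[]
Op 5: conn=106 S1=30 S2=24 S3=30 S4=30 blocked=[]
Op 6: conn=106 S1=30 S2=24 S3=49 S4=30 blocked=[]
Op 7: conn=106 S1=45 S2=24 S3=49 S4=30 blocked=[]
Op 8: conn=93 S1=45 S2=24 S3=49 S4=17 blocked=[]
Op 9: conn=81 S1=33 S2=24 S3=49 S4=17 blocked=[]

Answer: 81 33 24 49 17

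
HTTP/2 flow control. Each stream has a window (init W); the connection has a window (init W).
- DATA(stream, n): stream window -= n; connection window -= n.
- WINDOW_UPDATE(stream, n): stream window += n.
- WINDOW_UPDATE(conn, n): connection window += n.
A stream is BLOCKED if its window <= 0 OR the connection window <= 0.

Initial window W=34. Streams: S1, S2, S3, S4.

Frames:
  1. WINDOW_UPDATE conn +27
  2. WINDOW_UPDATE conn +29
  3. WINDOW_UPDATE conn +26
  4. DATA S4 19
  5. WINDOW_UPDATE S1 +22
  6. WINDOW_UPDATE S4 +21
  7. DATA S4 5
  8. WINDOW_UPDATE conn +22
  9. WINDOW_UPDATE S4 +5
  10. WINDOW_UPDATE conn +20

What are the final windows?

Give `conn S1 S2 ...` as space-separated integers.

Op 1: conn=61 S1=34 S2=34 S3=34 S4=34 blocked=[]
Op 2: conn=90 S1=34 S2=34 S3=34 S4=34 blocked=[]
Op 3: conn=116 S1=34 S2=34 S3=34 S4=34 blocked=[]
Op 4: conn=97 S1=34 S2=34 S3=34 S4=15 blocked=[]
Op 5: conn=97 S1=56 S2=34 S3=34 S4=15 blocked=[]
Op 6: conn=97 S1=56 S2=34 S3=34 S4=36 blocked=[]
Op 7: conn=92 S1=56 S2=34 S3=34 S4=31 blocked=[]
Op 8: conn=114 S1=56 S2=34 S3=34 S4=31 blocked=[]
Op 9: conn=114 S1=56 S2=34 S3=34 S4=36 blocked=[]
Op 10: conn=134 S1=56 S2=34 S3=34 S4=36 blocked=[]

Answer: 134 56 34 34 36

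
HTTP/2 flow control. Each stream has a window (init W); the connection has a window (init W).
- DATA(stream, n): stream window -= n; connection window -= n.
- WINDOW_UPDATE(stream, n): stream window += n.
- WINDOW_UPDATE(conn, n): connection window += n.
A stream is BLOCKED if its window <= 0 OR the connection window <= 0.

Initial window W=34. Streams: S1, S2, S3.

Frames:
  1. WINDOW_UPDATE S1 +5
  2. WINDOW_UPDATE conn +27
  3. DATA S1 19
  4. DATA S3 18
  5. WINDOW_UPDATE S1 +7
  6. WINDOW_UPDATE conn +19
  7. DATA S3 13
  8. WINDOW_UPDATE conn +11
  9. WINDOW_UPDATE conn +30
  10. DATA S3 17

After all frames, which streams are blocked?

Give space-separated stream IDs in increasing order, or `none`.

Op 1: conn=34 S1=39 S2=34 S3=34 blocked=[]
Op 2: conn=61 S1=39 S2=34 S3=34 blocked=[]
Op 3: conn=42 S1=20 S2=34 S3=34 blocked=[]
Op 4: conn=24 S1=20 S2=34 S3=16 blocked=[]
Op 5: conn=24 S1=27 S2=34 S3=16 blocked=[]
Op 6: conn=43 S1=27 S2=34 S3=16 blocked=[]
Op 7: conn=30 S1=27 S2=34 S3=3 blocked=[]
Op 8: conn=41 S1=27 S2=34 S3=3 blocked=[]
Op 9: conn=71 S1=27 S2=34 S3=3 blocked=[]
Op 10: conn=54 S1=27 S2=34 S3=-14 blocked=[3]

Answer: S3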